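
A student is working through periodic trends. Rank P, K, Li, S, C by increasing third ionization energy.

P < S < K < C < Li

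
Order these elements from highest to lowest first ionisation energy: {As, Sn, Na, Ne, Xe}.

Ne > Xe > As > Sn > Na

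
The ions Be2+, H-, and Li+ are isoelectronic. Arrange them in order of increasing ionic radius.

All of these have 2 electrons, so size is governed by nuclear charge alone: the more protons, the stronger the pull on the same electron cloud, and the smaller the ion.
Nuclear charges: Be2+ (Z=4), Li+ (Z=3), H- (Z=1).
Smallest to largest: Be2+ < Li+ < H-.

Be2+, Li+, H-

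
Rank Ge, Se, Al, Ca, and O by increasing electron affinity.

O is in period 2, group 16; Al is in period 3, group 13; Ca is in period 4, group 2; Ge is in period 4, group 14; Se is in period 4, group 16.
EA tends to increase across a period and decrease down a group, though the pattern is less regular than for IE or radius.
Neither a single period nor a single group — weigh both effects.
Al > Ca: relative to Ca, both the across-period and down-group shifts push Al's electron affinity up.
Ge > Al: the two effects oppose for this pair; the across-period effect wins (119 vs 42 kJ/mol).
O > Ge: relative to Ge, both the across-period and down-group shifts push O's electron affinity up.
Se > O: this pair runs against the simple trend — see the exception note.
Note the exception: Se has a higher electron affinity than O, contrary to the simple trend — O's compact 2p subshell gives strong electron–electron repulsion on the added electron.
Approximate values (kJ/mol): O 141, Al 42, Ca 2, Ge 119, Se 195.
So from lowest to highest: Ca < Al < Ge < O < Se.

Ca, Al, Ge, O, Se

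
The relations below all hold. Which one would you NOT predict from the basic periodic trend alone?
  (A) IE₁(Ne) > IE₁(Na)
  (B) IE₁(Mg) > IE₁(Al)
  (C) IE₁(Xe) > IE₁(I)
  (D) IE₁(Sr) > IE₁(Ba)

The general trend: first ionization energy increases across a period and decreases down a group.
(A) Ne (period 2, group 18) vs Na (period 3, group 1): the stated order agrees with the simple trend.
(B) Mg (period 3, group 2) vs Al (period 3, group 13): the stated order contradicts the simple trend.
(C) Xe (period 5, group 18) vs I (period 5, group 17): the stated order agrees with the simple trend.
(D) Sr (period 5, group 2) vs Ba (period 6, group 2): the stated order agrees with the simple trend.
The exception is (B): Al's single 3p electron is easier to remove than one from Mg's filled 3s².

(B)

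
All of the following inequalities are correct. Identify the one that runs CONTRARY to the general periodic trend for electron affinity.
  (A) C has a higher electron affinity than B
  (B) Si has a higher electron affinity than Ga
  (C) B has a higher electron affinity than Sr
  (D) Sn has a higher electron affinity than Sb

(D)

The general trend: electron affinity increases across a period and decreases down a group.
(A) C (period 2, group 14) vs B (period 2, group 13): the stated order agrees with the simple trend.
(B) Si (period 3, group 14) vs Ga (period 4, group 13): the stated order agrees with the simple trend.
(C) B (period 2, group 13) vs Sr (period 5, group 2): the stated order agrees with the simple trend.
(D) Sn (period 5, group 14) vs Sb (period 5, group 15): the stated order contradicts the simple trend.
The exception is (D): adding an electron to Sb's half-filled 5p³ is unfavourable, so Sn has the more exothermic EA.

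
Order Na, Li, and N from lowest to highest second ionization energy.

N, Na, Li

Consider each +1 ion: Na⁺ is the bare [Ne] core; Li⁺ is the bare [He] core; N⁺ still has 4 valence electrons.
Pulling an electron out of a noble-gas core costs far more than removing a remaining valence electron, so Na and Li sit at the high end of IE_2.
The numbers (kJ/mol): Na 4562, Li 7298, N 2856.
So the second ionization energies run N < Na < Li.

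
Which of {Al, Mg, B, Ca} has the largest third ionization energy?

After 2 electrons have been removed, what remains? Al²⁺ still has 1 valence electron; Mg²⁺ is the bare [Ne] core; B²⁺ still has 1 valence electron; Ca²⁺ is the bare [Ar] core.
Core electrons are held far more tightly than valence electrons, so Ca and Mg top the IE_3 order.
Valence configurations: Al²⁺ [Ne]3s¹, B²⁺ [He]2s¹.
The numbers (kJ/mol): Al 2745, Mg 7733, B 3660, Ca 4912.
Putting it together, IE_3: Al < B < Ca < Mg.

Mg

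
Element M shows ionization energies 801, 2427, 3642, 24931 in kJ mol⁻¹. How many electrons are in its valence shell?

Look for the largest jump between consecutive ionization energies: IE4/IE3 ≈ 6.8, far larger than any earlier ratio.
That jump marks the point where a core electron is being removed. So the atom has 3 valence electrons.

3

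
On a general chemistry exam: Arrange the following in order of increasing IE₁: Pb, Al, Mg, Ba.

Ba, Al, Pb, Mg

Mg is in period 3, group 2; Al is in period 3, group 13; Ba is in period 6, group 2; Pb is in period 6, group 14.
IE₁ increases left→right with effective nuclear charge and decreases top→bottom as the valence shell moves farther out.
Neither a single period nor a single group — weigh both effects.
Al > Ba: relative to Ba, both the across-period and down-group shifts push Al's first ionization energy up.
Pb > Al: period and group pull opposite ways; the across-period shift dominates (716 vs 578 kJ/mol).
Mg > Pb: period and group pull opposite ways; the down-group shift dominates (738 vs 716 kJ/mol).
Note the exception: Mg has a higher first ionization energy than Al, contrary to the simple trend — Al's single 3p electron is easier to remove than one from Mg's filled 3s².
For reference (kJ/mol): Mg 738, Al 578, Ba 503, Pb 716.
So from lowest to highest: Ba < Al < Pb < Mg.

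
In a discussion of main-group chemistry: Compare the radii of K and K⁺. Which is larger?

K

Forming K⁺ removes 1 electron from K. Fewer electrons for the same nuclear charge means less shielding and a higher Z_eff on the remaining electrons, and for main-group metals the entire outer shell is lost.
A cation is smaller than its parent atom: K⁺ < K.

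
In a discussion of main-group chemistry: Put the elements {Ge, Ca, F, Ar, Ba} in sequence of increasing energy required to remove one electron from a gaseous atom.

Ba < Ca < Ge < Ar < F

F is in period 2, group 17; Ar is in period 3, group 18; Ca is in period 4, group 2; Ge is in period 4, group 14; Ba is in period 6, group 2.
Removing the outermost electron gets harder across a period and easier down a group.
Here both period and group differ, so the two effects have to be weighed against each other.
Ca > Ba: they share group 2; the group trend gives Ca the larger value.
Ge > Ca: Ge lies to the right of Ca in period 4, so the across-period effect alone puts Ge higher.
Ar > Ge: relative to Ge, both the across-period and down-group shifts push Ar's first ionization energy up.
F > Ar: the two effects oppose for this pair; the down-group effect wins (1681 vs 1521 kJ/mol).
For reference (kJ/mol): F 1681, Ar 1521, Ca 590, Ge 762, Ba 503.
So from lowest to highest: Ba < Ca < Ge < Ar < F.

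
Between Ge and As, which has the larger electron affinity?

Ge is in period 4, group 14; As is in period 4, group 15.
Adding an electron releases more energy for atoms nearer the top right (short of the noble gases).
All lie in period 4; the across-period trend (electron affinity increases left to right) applies, with the exception below.
Note the exception: Ge has a higher electron affinity than As, contrary to the simple trend — adding an electron to As's half-filled 4p³ is unfavourable, so Ge (4p²) has the more exothermic EA.
Approximate values (kJ/mol): Ge 119, As 78.
So Ge has the larger electron affinity (Ge > As).

Ge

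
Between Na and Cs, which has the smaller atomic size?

Na is in period 3, group 1; Cs is in period 6, group 1.
Atomic radius shrinks across a period as nuclear charge pulls the same shell inward, and grows down a group as new shells are added.
All are in group 1, so atomic radius increases down the group.
So Na has the smaller atomic size (Na < Cs).

Na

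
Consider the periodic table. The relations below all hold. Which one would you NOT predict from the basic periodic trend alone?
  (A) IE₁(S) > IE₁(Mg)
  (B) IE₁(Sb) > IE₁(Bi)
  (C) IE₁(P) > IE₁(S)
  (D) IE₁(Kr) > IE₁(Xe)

The general trend: first ionisation energy increases across a period and decreases down a group.
(A) S (period 3, group 16) vs Mg (period 3, group 2): the stated order agrees with the simple trend.
(B) Sb (period 5, group 15) vs Bi (period 6, group 15): the stated order agrees with the simple trend.
(C) P (period 3, group 15) vs S (period 3, group 16): the stated order contradicts the simple trend.
(D) Kr (period 4, group 18) vs Xe (period 5, group 18): the stated order agrees with the simple trend.
The exception is (C): S (3p⁴) ionizes more easily than half-filled P (3p³) because the paired 3p electron in S is pushed out by e⁻–e⁻ repulsion.

(C)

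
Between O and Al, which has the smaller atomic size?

O

O is in period 2, group 16; Al is in period 3, group 13.
Atomic radius shrinks across a period as nuclear charge pulls the same shell inward, and grows down a group as new shells are added.
Here both period and group differ, so the two effects have to be weighed against each other.
Al > O: relative to O, both the across-period and down-group shifts push Al's atomic radius up.
Approximate values (pm): O 63, Al 126.
So O has the smaller atomic size (O < Al).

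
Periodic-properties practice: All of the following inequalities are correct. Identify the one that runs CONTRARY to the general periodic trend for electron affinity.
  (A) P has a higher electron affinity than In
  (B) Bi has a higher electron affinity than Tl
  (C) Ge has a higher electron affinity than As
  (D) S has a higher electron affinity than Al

The general trend: electron affinity increases across a period and decreases down a group.
(A) P (period 3, group 15) vs In (period 5, group 13): the stated order agrees with the simple trend.
(B) Bi (period 6, group 15) vs Tl (period 6, group 13): the stated order agrees with the simple trend.
(C) Ge (period 4, group 14) vs As (period 4, group 15): the stated order contradicts the simple trend.
(D) S (period 3, group 16) vs Al (period 3, group 13): the stated order agrees with the simple trend.
The exception is (C): adding an electron to As's half-filled 4p³ is unfavourable, so Ge (4p²) has the more exothermic EA.

(C)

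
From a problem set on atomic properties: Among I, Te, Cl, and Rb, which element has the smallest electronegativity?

Rb

Cl is in period 3, group 17; Rb is in period 5, group 1; Te is in period 5, group 16; I is in period 5, group 17.
Electronegativity increases across a period and decreases down a group, tracking effective nuclear charge and atomic size.
Here both period and group differ, so the two effects have to be weighed against each other.
Te > Rb: both are in period 5; the period trend gives Te the larger value.
I > Te: both are in period 5; the period trend gives I the larger value.
Cl > I: Cl sits above I in group 17, so the down-group effect alone puts Cl higher.
Tabulated electronegativity (Pauling): Cl 3.16, Rb 0.82, Te 2.10, I 2.66.
The smallest electronegativity among these belongs to Rb.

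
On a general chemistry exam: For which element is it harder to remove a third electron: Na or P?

Na

After 2 electrons have been removed, what remains? Na²⁺ is already 1 electron into the core; P²⁺ still has 3 valence electrons.
Pulling an electron out of a noble-gas core costs far more than removing a remaining valence electron, so Na sits at the high end of IE_3.
The numbers (kJ/mol): Na 6910, P 2914.
Hence IE_3: P < Na.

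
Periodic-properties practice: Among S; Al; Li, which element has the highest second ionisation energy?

Li

After 1 electron has been removed, what remains? S⁺ still has 5 valence electrons; Al⁺ still has 2 valence electrons; Li⁺ is the bare [He] core.
Core electrons are held far more tightly than valence electrons, so Li tops the IE_2 order.
Valence configurations: S⁺ [Ne]3s²3p³, Al⁺ [Ne]3s².
Approximate IE_2 values (kJ/mol): S 2252, Al 1817, Li 7298.
So the second ionization energies run Al < S < Li.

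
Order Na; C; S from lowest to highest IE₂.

S, C, Na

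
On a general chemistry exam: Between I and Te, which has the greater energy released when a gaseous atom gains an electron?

I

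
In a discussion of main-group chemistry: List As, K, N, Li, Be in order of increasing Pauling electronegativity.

Electronegativity increases across a period and decreases down a group, tracking effective nuclear charge and atomic size.
These span different periods and groups, so the two trends combine.
Li > K: Li sits above K in group 1, so the down-group effect alone puts Li higher.
Be > Li: Be lies to the right of Li in period 2, so the across-period effect alone puts Be higher.
As > Be: the two effects oppose for this pair; the across-period effect wins (2.18 vs 1.57).
N > As: N sits above As in group 15, so the down-group effect alone puts N higher.
Tabulated electronegativity (Pauling): Li 0.98, Be 1.57, N 3.04, K 0.82, As 2.18.
So from lowest to highest: K < Li < Be < As < N.

K, Li, Be, As, N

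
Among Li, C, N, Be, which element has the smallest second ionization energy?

The second ionization energy removes an electron from the +1 ion. For each element: Li⁺ is the bare [He] core; C⁺ still has 3 valence electrons; N⁺ still has 4 valence electrons; Be⁺ still has 1 valence electron.
Breaking into a closed-shell core is much more expensive than removing a leftover valence electron — Li has the largest IE_2 here.
Valence configurations: C⁺ [He]2s²2p¹, N⁺ [He]2s²2p², Be⁺ [He]2s¹.
Tabulated IE_2 (kJ/mol): Li 7298, C 2353, N 2856, Be 1757.
So the second ionization energies run Be < C < N < Li.

Be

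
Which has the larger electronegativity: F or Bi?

Electronegativity increases across a period and decreases down a group, tracking effective nuclear charge and atomic size.
Neither a single period nor a single group — weigh both effects.
F > Bi: relative to Bi, both the across-period and down-group shifts push F's electronegativity up.
For reference (Pauling): F 3.98, Bi 2.02.
So F has the larger electronegativity (F > Bi).

F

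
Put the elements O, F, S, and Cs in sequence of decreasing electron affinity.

O is in period 2, group 16; F is in period 2, group 17; S is in period 3, group 16; Cs is in period 6, group 1.
Atoms with high Z_eff and room in the valence shell (especially the halogens) have the most exothermic electron affinities.
Neither a single period nor a single group — weigh both effects.
O > Cs: both effects reinforce here, so O is clearly the higher of the two.
S > O: this pair runs against the simple trend — see the exception note.
F > S: both effects reinforce here, so F is clearly the higher of the two.
Note the exception: S has a higher electron affinity than O, contrary to the simple trend — the compact 2p subshell of O repels the added electron more than S's larger 3p does.
For reference (kJ/mol): O 141, F 328, S 200, Cs 46.
So from highest to lowest: F > S > O > Cs.

F > S > O > Cs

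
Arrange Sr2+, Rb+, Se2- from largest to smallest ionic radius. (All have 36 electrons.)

All of these have 36 electrons, so size is governed by nuclear charge alone: the more protons, the stronger the pull on the same electron cloud, and the smaller the ion.
Nuclear charges: Sr2+ (Z=38), Rb+ (Z=37), Se2- (Z=34).
Largest to smallest: Se2- > Rb+ > Sr2+.

Se2- > Rb+ > Sr2+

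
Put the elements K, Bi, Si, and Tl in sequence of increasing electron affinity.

Tl < K < Bi < Si

Si is in period 3, group 14; K is in period 4, group 1; Tl is in period 6, group 13; Bi is in period 6, group 15.
Atoms with high Z_eff and room in the valence shell (especially the halogens) have the most exothermic electron affinities.
These span different periods and groups, so the two trends combine.
K > Tl: period and group pull opposite ways; the down-group shift dominates (48 vs 19 kJ/mol).
Bi > K: period and group pull opposite ways; the across-period shift dominates (91 vs 48 kJ/mol).
Si > Bi: period and group pull opposite ways; the down-group shift dominates (134 vs 91 kJ/mol).
For reference (kJ/mol): Si 134, K 48, Tl 19, Bi 91.
So from lowest to highest: Tl < K < Bi < Si.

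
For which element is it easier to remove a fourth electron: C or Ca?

C

Consider each +3 ion: C³⁺ still has 1 valence electron; Ca³⁺ is already 1 electron into the core.
Pulling an electron out of a noble-gas core costs far more than removing a remaining valence electron, so Ca sits at the high end of IE_4.
Tabulated IE_4 (kJ/mol): C 6223, Ca 6491.
So the fourth ionization energies run C < Ca.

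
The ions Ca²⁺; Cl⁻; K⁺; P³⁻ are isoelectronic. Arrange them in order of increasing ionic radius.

All of these have 18 electrons, so size is governed by nuclear charge alone: the more protons, the stronger the pull on the same electron cloud, and the smaller the ion.
Nuclear charges: Ca²⁺ (Z=20), K⁺ (Z=19), Cl⁻ (Z=17), P³⁻ (Z=15).
Smallest to largest: Ca²⁺ < K⁺ < Cl⁻ < P³⁻.

Ca²⁺ < K⁺ < Cl⁻ < P³⁻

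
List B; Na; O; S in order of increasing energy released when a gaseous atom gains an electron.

B is in period 2, group 13; O is in period 2, group 16; Na is in period 3, group 1; S is in period 3, group 16.
Atoms with high Z_eff and room in the valence shell (especially the halogens) have the most exothermic electron affinities.
Neither a single period nor a single group — weigh both effects.
Na > B: this pair runs against the simple trend — see the exception note.
O > Na: both effects reinforce here, so O is clearly the higher of the two.
S > O: this pair runs against the simple trend — see the exception note.
Note the exception: Na has a higher electron affinity than B, contrary to the simple trend — B's ns²np¹ configuration gives only a small electron affinity — the sparsely filled np subshell binds an added electron weakly.
Note the exception: S has a higher electron affinity than O, contrary to the simple trend — the compact 2p subshell of O repels the added electron more than S's larger 3p does.
Tabulated electron affinity (kJ/mol): B 27, O 141, Na 53, S 200.
So from lowest to highest: B < Na < O < S.

B, Na, O, S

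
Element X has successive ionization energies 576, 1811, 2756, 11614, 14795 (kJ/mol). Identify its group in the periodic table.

Look for the largest jump between consecutive ionization energies: IE4/IE3 ≈ 4.2, far larger than any earlier ratio.
That jump marks the point where a core electron is being removed. So the atom has 3 valence electrons.
A main-group element with 3 valence electrons is in group 13.

Group 13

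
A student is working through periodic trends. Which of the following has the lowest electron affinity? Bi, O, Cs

Cs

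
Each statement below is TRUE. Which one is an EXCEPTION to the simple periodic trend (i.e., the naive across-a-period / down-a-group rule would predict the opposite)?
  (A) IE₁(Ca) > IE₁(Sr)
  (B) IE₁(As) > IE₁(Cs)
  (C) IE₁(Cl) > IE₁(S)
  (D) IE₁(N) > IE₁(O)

The general trend: first ionization energy increases across a period and decreases down a group.
(A) Ca (period 4, group 2) vs Sr (period 5, group 2): the stated order agrees with the simple trend.
(B) As (period 4, group 15) vs Cs (period 6, group 1): the stated order agrees with the simple trend.
(C) Cl (period 3, group 17) vs S (period 3, group 16): the stated order agrees with the simple trend.
(D) N (period 2, group 15) vs O (period 2, group 16): the stated order contradicts the simple trend.
The exception is (D): pairing an electron in O's 2p⁴ costs repulsion energy, so O ionizes more easily than half-filled N (2p³).

(D)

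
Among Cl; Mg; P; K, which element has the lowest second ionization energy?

Mg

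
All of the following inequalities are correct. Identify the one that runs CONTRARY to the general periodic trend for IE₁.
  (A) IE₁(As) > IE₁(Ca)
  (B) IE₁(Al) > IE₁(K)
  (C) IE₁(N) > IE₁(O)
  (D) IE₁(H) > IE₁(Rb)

The general trend: IE₁ increases across a period and decreases down a group.
(A) As (period 4, group 15) vs Ca (period 4, group 2): the stated order agrees with the simple trend.
(B) Al (period 3, group 13) vs K (period 4, group 1): the stated order agrees with the simple trend.
(C) N (period 2, group 15) vs O (period 2, group 16): the stated order contradicts the simple trend.
(D) H (period 1, group 1) vs Rb (period 5, group 1): the stated order agrees with the simple trend.
The exception is (C): pairing an electron in O's 2p⁴ costs repulsion energy, so O ionizes more easily than half-filled N (2p³).

(C)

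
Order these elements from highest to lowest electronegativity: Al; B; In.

B is in period 2, group 13; Al is in period 3, group 13; In is in period 5, group 13.
Atoms toward the upper right of the periodic table pull bonding electrons most strongly.
All are in group 13; the group trend (electronegativity increases up the group) applies, with the exception below.
Note the exception: In has a higher electronegativity than Al, contrary to the simple trend — poor shielding by filled d (and f) subshells raises the heavier element's effective nuclear charge more than the simple down-group trend predicts.
Approximate values (Pauling): B 2.04, Al 1.61, In 1.78.
So from highest to lowest: B > In > Al.

B, In, Al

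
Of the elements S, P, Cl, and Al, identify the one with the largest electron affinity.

Adding an electron releases more energy for atoms nearer the top right (short of the noble gases).
All lie in period 3, so electron affinity increases left to right.
The largest electron affinity among these belongs to Cl.

Cl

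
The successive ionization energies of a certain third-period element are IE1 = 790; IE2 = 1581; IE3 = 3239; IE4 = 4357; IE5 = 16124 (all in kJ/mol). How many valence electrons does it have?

4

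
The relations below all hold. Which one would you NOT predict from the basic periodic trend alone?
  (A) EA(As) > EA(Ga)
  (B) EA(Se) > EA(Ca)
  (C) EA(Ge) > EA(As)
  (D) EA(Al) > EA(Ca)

(C)

The general trend: electron affinity increases across a period and decreases down a group.
(A) As (period 4, group 15) vs Ga (period 4, group 13): the stated order agrees with the simple trend.
(B) Se (period 4, group 16) vs Ca (period 4, group 2): the stated order agrees with the simple trend.
(C) Ge (period 4, group 14) vs As (period 4, group 15): the stated order contradicts the simple trend.
(D) Al (period 3, group 13) vs Ca (period 4, group 2): the stated order agrees with the simple trend.
The exception is (C): adding an electron to As's half-filled 4p³ is unfavourable, so Ge (4p²) has the more exothermic EA.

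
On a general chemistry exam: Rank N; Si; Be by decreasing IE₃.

The third ionization energy removes an electron from the +2 ion. For each element: N²⁺ still has 3 valence electrons; Si²⁺ still has 2 valence electrons; Be²⁺ is the bare [He] core.
Breaking into a closed-shell core is much more expensive than removing a leftover valence electron — Be has the largest IE_3 here.
Valence configurations: N²⁺ [He]2s²2p¹, Si²⁺ [Ne]3s².
Tabulated IE_3 (kJ/mol): N 4578, Si 3232, Be 14849.
Putting it together, IE_3: Si < N < Be.

Be, N, Si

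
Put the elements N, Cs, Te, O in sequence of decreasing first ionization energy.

Across a period the outer electron is held more tightly (higher IE₁); down a group it sits in a higher shell, more shielded, and comes off more easily.
Neither a single period nor a single group — weigh both effects.
Te > Cs: relative to Cs, both the across-period and down-group shifts push Te's first ionization energy up.
O > Te: they share group 16; the group trend gives O the larger value.
N > O: this pair runs against the simple trend — see the exception note.
Note the exception: N has a higher first ionization energy than O, contrary to the simple trend — pairing an electron in O's 2p⁴ costs repulsion energy, so O ionizes more easily than half-filled N (2p³).
For reference (kJ/mol): N 1402, O 1314, Te 869, Cs 376.
So from highest to lowest: N > O > Te > Cs.

N > O > Te > Cs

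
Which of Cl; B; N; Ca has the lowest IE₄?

Cl

Consider each +3 ion: Cl³⁺ still has 4 valence electrons; B³⁺ is the bare [He] core; N³⁺ still has 2 valence electrons; Ca³⁺ is already 1 electron into the core.
Usually core removal costs more than valence removal, but here the competition is close: a tightly held n=2 valence electron can cost more to remove than an n=3 core electron, so the actual values have to decide it.
Valence configurations: Cl³⁺ [Ne]3s²3p², N³⁺ [He]2s².
Approximate IE_4 values (kJ/mol): Cl 5159, B 25026, N 7475, Ca 6491.
Putting it together, IE_4: Cl < Ca < N < B.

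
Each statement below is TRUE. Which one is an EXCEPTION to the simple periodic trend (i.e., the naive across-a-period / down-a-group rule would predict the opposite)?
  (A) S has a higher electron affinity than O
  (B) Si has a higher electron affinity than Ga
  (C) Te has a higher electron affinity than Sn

The general trend: electron affinity increases across a period and decreases down a group.
(A) S (period 3, group 16) vs O (period 2, group 16): the stated order contradicts the simple trend.
(B) Si (period 3, group 14) vs Ga (period 4, group 13): the stated order agrees with the simple trend.
(C) Te (period 5, group 16) vs Sn (period 5, group 14): the stated order agrees with the simple trend.
The exception is (A): the compact 2p subshell of O repels the added electron more than S's larger 3p does.

(A)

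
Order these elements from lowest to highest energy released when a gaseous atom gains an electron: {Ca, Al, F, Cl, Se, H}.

Ca < Al < H < Se < F < Cl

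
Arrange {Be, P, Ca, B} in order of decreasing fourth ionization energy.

The fourth ionization energy removes an electron from the +3 ion. For each element: Be³⁺ is already 1 electron into the core; P³⁺ still has 2 valence electrons; Ca³⁺ is already 1 electron into the core; B³⁺ is the bare [He] core.
Core electrons are held far more tightly than valence electrons, so Ca, Be and B top the IE_4 order.
The numbers (kJ/mol): Be 21007, P 4964, Ca 6491, B 25026.
Overall IE_4 order: P < Ca < Be < B.

B > Be > Ca > P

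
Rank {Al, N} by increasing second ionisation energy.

Al < N

The second ionization energy removes an electron from the +1 ion. For each element: Al⁺ still has 2 valence electrons; N⁺ still has 4 valence electrons.
All are still removing valence electrons, so compare the +1 ions as you would atoms: IE_2 generally rises across a period (higher Z_eff) and falls down a group (larger shell), subject to the usual subshell exceptions.
Valence configurations: Al⁺ [Ne]3s², N⁺ [He]2s²2p².
The numbers (kJ/mol): Al 1817, N 2856.
Hence IE_2: Al < N.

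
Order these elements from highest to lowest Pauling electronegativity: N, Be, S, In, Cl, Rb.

Atoms toward the upper right of the periodic table pull bonding electrons most strongly.
Here both period and group differ, so the two effects have to be weighed against each other.
Be > Rb: both effects reinforce here, so Be is clearly the higher of the two.
In > Be: period and group pull opposite ways; the across-period shift dominates (1.78 vs 1.57).
S > In: both effects reinforce here, so S is clearly the higher of the two.
N > S: period and group pull opposite ways; the down-group shift dominates (3.04 vs 2.58).
Cl > N: the two effects oppose for this pair; the across-period effect wins (3.16 vs 3.04).
Approximate values (Pauling): Be 1.57, N 3.04, S 2.58, Cl 3.16, Rb 0.82, In 1.78.
So from highest to lowest: Cl > N > S > In > Be > Rb.

Cl, N, S, In, Be, Rb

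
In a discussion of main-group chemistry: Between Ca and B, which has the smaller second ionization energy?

Ca

Consider each +1 ion: Ca⁺ still has 1 valence electron; B⁺ still has 2 valence electrons.
All are still removing valence electrons, so compare the +1 ions as you would atoms: IE_2 generally rises across a period (higher Z_eff) and falls down a group (larger shell), subject to the usual subshell exceptions.
Valence configurations: Ca⁺ [Ar]4s¹, B⁺ [He]2s².
Approximate IE_2 values (kJ/mol): Ca 1145, B 2427.
Hence IE_2: Ca < B.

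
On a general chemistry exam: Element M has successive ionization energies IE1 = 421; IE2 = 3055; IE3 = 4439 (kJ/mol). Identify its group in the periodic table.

Group 1

Look for the largest jump between consecutive ionization energies: IE2/IE1 ≈ 7.3, far larger than any earlier ratio.
That jump marks the point where a core electron is being removed. So the atom has 1 valence electron.
A main-group element with 1 valence electron is in group 1.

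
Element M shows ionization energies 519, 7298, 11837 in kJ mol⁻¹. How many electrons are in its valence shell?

1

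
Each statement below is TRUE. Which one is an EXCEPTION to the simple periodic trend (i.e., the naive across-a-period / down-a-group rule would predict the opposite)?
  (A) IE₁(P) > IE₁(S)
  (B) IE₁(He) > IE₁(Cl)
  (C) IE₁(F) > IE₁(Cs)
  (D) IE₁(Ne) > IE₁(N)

The general trend: first ionisation energy increases across a period and decreases down a group.
(A) P (period 3, group 15) vs S (period 3, group 16): the stated order contradicts the simple trend.
(B) He (period 1, group 18) vs Cl (period 3, group 17): the stated order agrees with the simple trend.
(C) F (period 2, group 17) vs Cs (period 6, group 1): the stated order agrees with the simple trend.
(D) Ne (period 2, group 18) vs N (period 2, group 15): the stated order agrees with the simple trend.
The exception is (A): S (3p⁴) ionizes more easily than half-filled P (3p³) because the paired 3p electron in S is pushed out by e⁻–e⁻ repulsion.

(A)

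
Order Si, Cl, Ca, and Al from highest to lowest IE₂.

Cl > Al > Si > Ca

The second ionization energy removes an electron from the +1 ion. For each element: Si⁺ still has 3 valence electrons; Cl⁺ still has 6 valence electrons; Ca⁺ still has 1 valence electron; Al⁺ still has 2 valence electrons.
All are still removing valence electrons, so compare the +1 ions as you would atoms: IE_2 generally rises across a period (higher Z_eff) and falls down a group (larger shell), subject to the usual subshell exceptions.
Valence configurations: Si⁺ [Ne]3s²3p¹, Cl⁺ [Ne]3s²3p⁴, Ca⁺ [Ar]4s¹, Al⁺ [Ne]3s².
Si⁺ loses a lone 3p electron whereas Al⁺ must break into a filled 3s² pair, so IE_2(Al) > IE_2(Si) even though Si has the higher nuclear charge.
The numbers (kJ/mol): Si 1577, Cl 2298, Ca 1145, Al 1817.
Putting it together, IE_2: Ca < Si < Al < Cl.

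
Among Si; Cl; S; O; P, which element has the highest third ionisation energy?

O

After 2 electrons have been removed, what remains? Si²⁺ still has 2 valence electrons; Cl²⁺ still has 5 valence electrons; S²⁺ still has 4 valence electrons; O²⁺ still has 4 valence electrons; P²⁺ still has 3 valence electrons.
All are still removing valence electrons, so compare the +2 ions as you would atoms: IE_3 generally rises across a period (higher Z_eff) and falls down a group (larger shell), subject to the usual subshell exceptions.
Valence configurations: Si²⁺ [Ne]3s², Cl²⁺ [Ne]3s²3p³, S²⁺ [Ne]3s²3p², O²⁺ [He]2s²2p², P²⁺ [Ne]3s²3p¹.
P²⁺ loses a lone 3p electron whereas Si²⁺ must break into a filled 3s² pair, so IE_3(Si) > IE_3(P) even though P has the higher nuclear charge.
Tabulated IE_3 (kJ/mol): Si 3232, Cl 3822, S 3357, O 5300, P 2914.
Hence IE_3: P < Si < S < Cl < O.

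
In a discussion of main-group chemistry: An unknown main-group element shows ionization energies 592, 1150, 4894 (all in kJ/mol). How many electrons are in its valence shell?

2

Look for the largest jump between consecutive ionization energies: IE3/IE2 ≈ 4.3, far larger than any earlier ratio.
That jump marks the point where a core electron is being removed. So the atom has 2 valence electrons.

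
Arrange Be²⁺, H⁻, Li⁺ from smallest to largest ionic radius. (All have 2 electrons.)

All of these have 2 electrons, so size is governed by nuclear charge alone: the more protons, the stronger the pull on the same electron cloud, and the smaller the ion.
Nuclear charges: Be²⁺ (Z=4), Li⁺ (Z=3), H⁻ (Z=1).
Smallest to largest: Be²⁺ < Li⁺ < H⁻.

Be²⁺, Li⁺, H⁻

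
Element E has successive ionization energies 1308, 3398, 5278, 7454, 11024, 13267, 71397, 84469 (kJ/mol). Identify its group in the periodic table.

Group 16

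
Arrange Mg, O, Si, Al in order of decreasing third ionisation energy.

The third ionization energy removes an electron from the +2 ion. For each element: Mg²⁺ is the bare [Ne] core; O²⁺ still has 4 valence electrons; Si²⁺ still has 2 valence electrons; Al²⁺ still has 1 valence electron.
Pulling an electron out of a noble-gas core costs far more than removing a remaining valence electron, so Mg sits at the high end of IE_3.
Valence configurations: O²⁺ [He]2s²2p², Si²⁺ [Ne]3s², Al²⁺ [Ne]3s¹.
Tabulated IE_3 (kJ/mol): Mg 7733, O 5300, Si 3232, Al 2745.
Putting it together, IE_3: Al < Si < O < Mg.

Mg > O > Si > Al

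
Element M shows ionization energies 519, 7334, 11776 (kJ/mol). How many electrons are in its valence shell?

Look for the largest jump between consecutive ionization energies: IE2/IE1 ≈ 14.1, far larger than any earlier ratio.
That jump marks the point where a core electron is being removed. So the atom has 1 valence electron.

1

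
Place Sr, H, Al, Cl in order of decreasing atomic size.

Sr > Al > Cl > H

H is in period 1, group 1; Al is in period 3, group 13; Cl is in period 3, group 17; Sr is in period 5, group 2.
Across a period the added protons contract the valence shell; down a group each new principal shell makes the atom larger.
These span different periods and groups, so the two trends combine.
Cl > H: period and group pull opposite ways; the down-group shift dominates (99 vs 32 pm).
Al > Cl: Al lies to the left of Cl in period 3, so the across-period effect alone puts Al larger.
Sr > Al: relative to Al, both the across-period and down-group shifts push Sr's atomic radius up.
For reference (pm): H 32, Al 126, Cl 99, Sr 185.
So from largest to smallest: Sr > Al > Cl > H.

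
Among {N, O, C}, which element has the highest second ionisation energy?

O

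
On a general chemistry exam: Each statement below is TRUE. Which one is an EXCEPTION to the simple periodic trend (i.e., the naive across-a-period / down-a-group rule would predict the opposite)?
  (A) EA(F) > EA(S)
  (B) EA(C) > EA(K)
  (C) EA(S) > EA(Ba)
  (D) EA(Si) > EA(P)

The general trend: electron affinity increases across a period and decreases down a group.
(A) F (period 2, group 17) vs S (period 3, group 16): the stated order agrees with the simple trend.
(B) C (period 2, group 14) vs K (period 4, group 1): the stated order agrees with the simple trend.
(C) S (period 3, group 16) vs Ba (period 6, group 2): the stated order agrees with the simple trend.
(D) Si (period 3, group 14) vs P (period 3, group 15): the stated order contradicts the simple trend.
The exception is (D): adding an electron to P's half-filled 3p³ is unfavourable, so Si (3p²) has the more exothermic EA.

(D)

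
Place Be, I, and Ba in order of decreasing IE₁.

I, Be, Ba

Be is in period 2, group 2; I is in period 5, group 17; Ba is in period 6, group 2.
First ionization energy rises across a period (greater Z_eff holds electrons more tightly) and falls down a group (valence electrons are farther from the nucleus).
Here both period and group differ, so the two effects have to be weighed against each other.
Be > Ba: they share group 2; the group trend gives Be the larger value.
I > Be: the two effects oppose for this pair; the across-period effect wins (1008 vs 900 kJ/mol).
For reference (kJ/mol): Be 900, I 1008, Ba 503.
So from highest to lowest: I > Be > Ba.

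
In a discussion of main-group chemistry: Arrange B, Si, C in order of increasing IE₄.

Si < C < B

After 3 electrons have been removed, what remains? B³⁺ is the bare [He] core; Si³⁺ still has 1 valence electron; C³⁺ still has 1 valence electron.
Breaking into a closed-shell core is much more expensive than removing a leftover valence electron — B has the largest IE_4 here.
Valence configurations: Si³⁺ [Ne]3s¹, C³⁺ [He]2s¹.
Tabulated IE_4 (kJ/mol): B 25026, Si 4356, C 6223.
Hence IE_4: Si < C < B.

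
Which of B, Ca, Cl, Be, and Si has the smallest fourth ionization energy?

Si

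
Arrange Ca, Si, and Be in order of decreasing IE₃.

Be > Ca > Si

After 2 electrons have been removed, what remains? Ca²⁺ is the bare [Ar] core; Si²⁺ still has 2 valence electrons; Be²⁺ is the bare [He] core.
Breaking into a closed-shell core is much more expensive than removing a leftover valence electron — Ca and Be have the largest IE_3 here.
Approximate IE_3 values (kJ/mol): Ca 4912, Si 3232, Be 14849.
So the third ionization energies run Si < Ca < Be.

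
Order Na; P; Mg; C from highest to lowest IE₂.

Na > C > P > Mg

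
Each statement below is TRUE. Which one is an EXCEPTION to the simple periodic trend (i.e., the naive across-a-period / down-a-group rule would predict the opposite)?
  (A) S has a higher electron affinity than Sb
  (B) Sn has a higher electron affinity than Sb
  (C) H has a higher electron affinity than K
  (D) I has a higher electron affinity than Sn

(B)

The general trend: electron affinity increases across a period and decreases down a group.
(A) S (period 3, group 16) vs Sb (period 5, group 15): the stated order agrees with the simple trend.
(B) Sn (period 5, group 14) vs Sb (period 5, group 15): the stated order contradicts the simple trend.
(C) H (period 1, group 1) vs K (period 4, group 1): the stated order agrees with the simple trend.
(D) I (period 5, group 17) vs Sn (period 5, group 14): the stated order agrees with the simple trend.
The exception is (B): adding an electron to Sb's half-filled 5p³ is unfavourable, so Sn has the more exothermic EA.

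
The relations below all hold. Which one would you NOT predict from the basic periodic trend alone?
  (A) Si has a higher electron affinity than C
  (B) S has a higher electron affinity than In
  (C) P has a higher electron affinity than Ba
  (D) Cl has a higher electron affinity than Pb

The general trend: electron affinity increases across a period and decreases down a group.
(A) Si (period 3, group 14) vs C (period 2, group 14): the stated order contradicts the simple trend.
(B) S (period 3, group 16) vs In (period 5, group 13): the stated order agrees with the simple trend.
(C) P (period 3, group 15) vs Ba (period 6, group 2): the stated order agrees with the simple trend.
(D) Cl (period 3, group 17) vs Pb (period 6, group 14): the stated order agrees with the simple trend.
The exception is (A): Si's larger, more diffuse 3p orbitals accept an added electron slightly more readily than C's compact 2p.

(A)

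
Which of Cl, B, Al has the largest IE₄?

B

IE_4 is the cost of taking one more electron from the +3 cation: Cl³⁺ still has 4 valence electrons; B³⁺ is the bare [He] core; Al³⁺ is the bare [Ne] core.
Pulling an electron out of a noble-gas core costs far more than removing a remaining valence electron, so Al and B sit at the high end of IE_4.
Tabulated IE_4 (kJ/mol): Cl 5159, B 25026, Al 11577.
Putting it together, IE_4: Cl < Al < B.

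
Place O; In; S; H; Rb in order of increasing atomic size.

H, O, S, In, Rb

H is in period 1, group 1; O is in period 2, group 16; S is in period 3, group 16; Rb is in period 5, group 1; In is in period 5, group 13.
Atomic radius shrinks across a period as nuclear charge pulls the same shell inward, and grows down a group as new shells are added.
These span different periods and groups, so the two trends combine.
O > H: the two effects oppose for this pair; the down-group effect wins (63 vs 32 pm).
S > O: S sits below O in group 16, so the down-group effect alone puts S larger.
In > S: both effects reinforce here, so In is clearly the larger of the two.
Rb > In: both are in period 5; the period trend gives Rb the larger value.
Approximate values (pm): H 32, O 63, S 103, Rb 210, In 142.
So from smallest to largest: H < O < S < In < Rb.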